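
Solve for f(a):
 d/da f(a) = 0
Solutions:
 f(a) = C1


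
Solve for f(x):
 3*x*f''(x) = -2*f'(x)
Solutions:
 f(x) = C1 + C2*x^(1/3)


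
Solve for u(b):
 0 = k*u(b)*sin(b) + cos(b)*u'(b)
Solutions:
 u(b) = C1*exp(k*log(cos(b)))


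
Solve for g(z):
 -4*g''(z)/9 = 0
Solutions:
 g(z) = C1 + C2*z


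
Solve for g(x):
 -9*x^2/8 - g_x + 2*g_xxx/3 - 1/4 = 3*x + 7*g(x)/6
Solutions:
 g(x) = C1*exp(-x*(2/(sqrt(41) + 7)^(1/3) + (sqrt(41) + 7)^(1/3))/4)*sin(sqrt(3)*x*(-(sqrt(41) + 7)^(1/3) + 2/(sqrt(41) + 7)^(1/3))/4) + C2*exp(-x*(2/(sqrt(41) + 7)^(1/3) + (sqrt(41) + 7)^(1/3))/4)*cos(sqrt(3)*x*(-(sqrt(41) + 7)^(1/3) + 2/(sqrt(41) + 7)^(1/3))/4) + C3*exp(x*((sqrt(41) + 7)^(-1/3) + (sqrt(41) + 7)^(1/3)/2)) - 27*x^2/28 - 45*x/49 + 393/686


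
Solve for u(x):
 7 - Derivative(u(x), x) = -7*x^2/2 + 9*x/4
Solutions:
 u(x) = C1 + 7*x^3/6 - 9*x^2/8 + 7*x


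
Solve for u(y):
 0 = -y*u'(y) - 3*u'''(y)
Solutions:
 u(y) = C1 + Integral(C2*airyai(-3^(2/3)*y/3) + C3*airybi(-3^(2/3)*y/3), y)


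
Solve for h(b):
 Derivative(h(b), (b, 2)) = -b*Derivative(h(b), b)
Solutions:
 h(b) = C1 + C2*erf(sqrt(2)*b/2)


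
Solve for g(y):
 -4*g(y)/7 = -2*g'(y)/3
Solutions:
 g(y) = C1*exp(6*y/7)


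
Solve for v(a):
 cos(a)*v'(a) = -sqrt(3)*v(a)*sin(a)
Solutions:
 v(a) = C1*cos(a)^(sqrt(3))


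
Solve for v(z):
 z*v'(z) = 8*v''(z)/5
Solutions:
 v(z) = C1 + C2*erfi(sqrt(5)*z/4)


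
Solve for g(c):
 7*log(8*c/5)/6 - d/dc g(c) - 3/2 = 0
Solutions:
 g(c) = C1 + 7*c*log(c)/6 - 8*c/3 - 7*c*log(5)/6 + 7*c*log(2)/2


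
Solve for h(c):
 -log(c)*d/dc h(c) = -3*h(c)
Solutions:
 h(c) = C1*exp(3*li(c))


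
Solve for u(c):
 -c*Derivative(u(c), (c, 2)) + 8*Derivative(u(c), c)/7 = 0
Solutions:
 u(c) = C1 + C2*c^(15/7)


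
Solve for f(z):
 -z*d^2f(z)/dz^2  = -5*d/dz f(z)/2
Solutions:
 f(z) = C1 + C2*z^(7/2)


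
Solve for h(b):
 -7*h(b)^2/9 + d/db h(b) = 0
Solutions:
 h(b) = -9/(C1 + 7*b)


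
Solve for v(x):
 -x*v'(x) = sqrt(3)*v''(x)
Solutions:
 v(x) = C1 + C2*erf(sqrt(2)*3^(3/4)*x/6)


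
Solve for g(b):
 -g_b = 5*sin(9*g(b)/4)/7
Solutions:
 5*b/7 + 2*log(cos(9*g(b)/4) - 1)/9 - 2*log(cos(9*g(b)/4) + 1)/9 = C1


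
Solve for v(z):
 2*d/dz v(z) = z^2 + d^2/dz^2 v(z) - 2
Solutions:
 v(z) = C1 + C2*exp(2*z) + z^3/6 + z^2/4 - 3*z/4


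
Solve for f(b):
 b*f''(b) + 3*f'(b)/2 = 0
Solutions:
 f(b) = C1 + C2/sqrt(b)


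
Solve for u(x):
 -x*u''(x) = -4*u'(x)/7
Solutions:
 u(x) = C1 + C2*x^(11/7)


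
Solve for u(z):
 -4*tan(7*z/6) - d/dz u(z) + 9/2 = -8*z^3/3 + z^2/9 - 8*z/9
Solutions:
 u(z) = C1 + 2*z^4/3 - z^3/27 + 4*z^2/9 + 9*z/2 + 24*log(cos(7*z/6))/7


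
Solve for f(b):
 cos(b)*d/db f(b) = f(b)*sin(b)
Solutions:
 f(b) = C1/cos(b)


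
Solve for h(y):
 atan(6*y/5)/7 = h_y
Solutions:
 h(y) = C1 + y*atan(6*y/5)/7 - 5*log(36*y^2 + 25)/84


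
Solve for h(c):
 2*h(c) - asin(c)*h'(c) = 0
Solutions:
 h(c) = C1*exp(2*Integral(1/asin(c), c))


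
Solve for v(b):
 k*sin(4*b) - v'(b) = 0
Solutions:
 v(b) = C1 - k*cos(4*b)/4


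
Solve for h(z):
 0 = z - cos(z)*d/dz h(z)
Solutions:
 h(z) = C1 + Integral(z/cos(z), z)


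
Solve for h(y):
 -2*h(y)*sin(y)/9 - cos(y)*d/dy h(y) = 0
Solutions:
 h(y) = C1*cos(y)^(2/9)


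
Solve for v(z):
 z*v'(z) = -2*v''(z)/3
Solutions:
 v(z) = C1 + C2*erf(sqrt(3)*z/2)


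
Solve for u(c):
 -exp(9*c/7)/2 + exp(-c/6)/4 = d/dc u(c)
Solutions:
 u(c) = C1 - 7*exp(9*c/7)/18 - 3*exp(-c/6)/2


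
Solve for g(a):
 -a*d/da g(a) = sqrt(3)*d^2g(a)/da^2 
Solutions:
 g(a) = C1 + C2*erf(sqrt(2)*3^(3/4)*a/6)


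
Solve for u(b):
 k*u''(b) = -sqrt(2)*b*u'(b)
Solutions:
 u(b) = C1 + C2*sqrt(k)*erf(2^(3/4)*b*sqrt(1/k)/2)


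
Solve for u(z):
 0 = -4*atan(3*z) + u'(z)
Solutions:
 u(z) = C1 + 4*z*atan(3*z) - 2*log(9*z^2 + 1)/3


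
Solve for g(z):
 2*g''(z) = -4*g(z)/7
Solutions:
 g(z) = C1*sin(sqrt(14)*z/7) + C2*cos(sqrt(14)*z/7)


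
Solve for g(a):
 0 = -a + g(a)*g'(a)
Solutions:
 g(a) = -sqrt(C1 + a^2)
 g(a) = sqrt(C1 + a^2)


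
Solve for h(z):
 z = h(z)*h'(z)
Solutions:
 h(z) = -sqrt(C1 + z^2)
 h(z) = sqrt(C1 + z^2)


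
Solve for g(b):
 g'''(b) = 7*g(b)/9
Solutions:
 g(b) = C3*exp(21^(1/3)*b/3) + (C1*sin(3^(5/6)*7^(1/3)*b/6) + C2*cos(3^(5/6)*7^(1/3)*b/6))*exp(-21^(1/3)*b/6)


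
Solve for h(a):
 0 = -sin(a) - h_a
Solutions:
 h(a) = C1 + cos(a)


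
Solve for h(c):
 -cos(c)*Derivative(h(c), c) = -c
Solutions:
 h(c) = C1 + Integral(c/cos(c), c)


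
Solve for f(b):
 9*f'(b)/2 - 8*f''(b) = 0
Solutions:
 f(b) = C1 + C2*exp(9*b/16)


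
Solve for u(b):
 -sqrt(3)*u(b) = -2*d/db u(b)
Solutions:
 u(b) = C1*exp(sqrt(3)*b/2)


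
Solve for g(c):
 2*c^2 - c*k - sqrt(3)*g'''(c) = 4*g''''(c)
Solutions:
 g(c) = C1 + C2*c + C3*c^2 + C4*exp(-sqrt(3)*c/4) + sqrt(3)*c^5/90 + c^4*(-sqrt(3)*k - 16)/72 + 2*c^3*(3*k + 16*sqrt(3))/27


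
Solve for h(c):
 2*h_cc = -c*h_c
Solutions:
 h(c) = C1 + C2*erf(c/2)


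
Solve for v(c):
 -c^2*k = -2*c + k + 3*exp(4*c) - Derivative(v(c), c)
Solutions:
 v(c) = C1 + c^3*k/3 - c^2 + c*k + 3*exp(4*c)/4


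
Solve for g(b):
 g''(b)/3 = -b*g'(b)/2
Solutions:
 g(b) = C1 + C2*erf(sqrt(3)*b/2)


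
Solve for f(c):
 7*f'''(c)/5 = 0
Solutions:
 f(c) = C1 + C2*c + C3*c^2


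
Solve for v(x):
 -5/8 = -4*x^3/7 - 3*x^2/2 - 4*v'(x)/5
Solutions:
 v(x) = C1 - 5*x^4/28 - 5*x^3/8 + 25*x/32


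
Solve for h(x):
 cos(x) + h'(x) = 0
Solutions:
 h(x) = C1 - sin(x)


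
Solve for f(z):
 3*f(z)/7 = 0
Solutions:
 f(z) = 0


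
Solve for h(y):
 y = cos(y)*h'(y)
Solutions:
 h(y) = C1 + Integral(y/cos(y), y)


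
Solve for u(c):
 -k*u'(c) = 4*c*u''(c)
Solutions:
 u(c) = C1 + c^(1 - re(k)/4)*(C2*sin(log(c)*Abs(im(k))/4) + C3*cos(log(c)*im(k)/4))


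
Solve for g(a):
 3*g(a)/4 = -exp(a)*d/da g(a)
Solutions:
 g(a) = C1*exp(3*exp(-a)/4)


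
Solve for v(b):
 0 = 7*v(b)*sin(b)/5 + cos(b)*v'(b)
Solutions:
 v(b) = C1*cos(b)^(7/5)


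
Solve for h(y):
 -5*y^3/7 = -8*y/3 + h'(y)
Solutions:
 h(y) = C1 - 5*y^4/28 + 4*y^2/3


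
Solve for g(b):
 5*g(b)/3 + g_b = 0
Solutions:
 g(b) = C1*exp(-5*b/3)


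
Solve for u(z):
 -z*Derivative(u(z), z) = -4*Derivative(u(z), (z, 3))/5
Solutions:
 u(z) = C1 + Integral(C2*airyai(10^(1/3)*z/2) + C3*airybi(10^(1/3)*z/2), z)


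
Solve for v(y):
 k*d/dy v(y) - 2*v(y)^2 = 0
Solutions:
 v(y) = -k/(C1*k + 2*y)


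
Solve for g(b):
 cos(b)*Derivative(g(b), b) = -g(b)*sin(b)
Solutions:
 g(b) = C1*cos(b)


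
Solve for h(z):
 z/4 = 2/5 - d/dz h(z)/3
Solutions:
 h(z) = C1 - 3*z^2/8 + 6*z/5


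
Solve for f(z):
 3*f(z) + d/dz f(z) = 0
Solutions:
 f(z) = C1*exp(-3*z)


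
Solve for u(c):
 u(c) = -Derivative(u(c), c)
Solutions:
 u(c) = C1*exp(-c)


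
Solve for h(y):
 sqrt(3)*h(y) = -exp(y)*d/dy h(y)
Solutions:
 h(y) = C1*exp(sqrt(3)*exp(-y))


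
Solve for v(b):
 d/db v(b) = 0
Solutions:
 v(b) = C1


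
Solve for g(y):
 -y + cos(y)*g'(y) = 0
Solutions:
 g(y) = C1 + Integral(y/cos(y), y)


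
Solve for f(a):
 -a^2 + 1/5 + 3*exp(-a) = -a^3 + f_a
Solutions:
 f(a) = C1 + a^4/4 - a^3/3 + a/5 - 3*exp(-a)


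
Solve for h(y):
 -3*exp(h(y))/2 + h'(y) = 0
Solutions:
 h(y) = log(-1/(C1 + 3*y)) + log(2)


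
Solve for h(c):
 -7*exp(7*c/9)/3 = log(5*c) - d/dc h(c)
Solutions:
 h(c) = C1 + c*log(c) + c*(-1 + log(5)) + 3*exp(7*c/9)


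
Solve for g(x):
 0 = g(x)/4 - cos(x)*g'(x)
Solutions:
 g(x) = C1*(sin(x) + 1)^(1/8)/(sin(x) - 1)^(1/8)


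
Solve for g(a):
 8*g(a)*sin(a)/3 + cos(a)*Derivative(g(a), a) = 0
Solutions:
 g(a) = C1*cos(a)^(8/3)


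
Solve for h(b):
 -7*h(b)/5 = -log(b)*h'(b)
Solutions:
 h(b) = C1*exp(7*li(b)/5)


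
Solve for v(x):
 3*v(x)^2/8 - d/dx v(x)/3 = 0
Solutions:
 v(x) = -8/(C1 + 9*x)


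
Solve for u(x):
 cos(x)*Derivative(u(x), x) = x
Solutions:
 u(x) = C1 + Integral(x/cos(x), x)


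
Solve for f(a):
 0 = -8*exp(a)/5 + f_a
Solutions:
 f(a) = C1 + 8*exp(a)/5


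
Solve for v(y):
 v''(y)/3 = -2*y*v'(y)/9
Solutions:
 v(y) = C1 + C2*erf(sqrt(3)*y/3)


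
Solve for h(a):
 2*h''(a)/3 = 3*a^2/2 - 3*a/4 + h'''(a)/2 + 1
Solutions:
 h(a) = C1 + C2*a + C3*exp(4*a/3) + 3*a^4/16 + 3*a^3/8 + 51*a^2/32


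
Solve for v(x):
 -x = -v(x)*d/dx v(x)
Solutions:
 v(x) = -sqrt(C1 + x^2)
 v(x) = sqrt(C1 + x^2)


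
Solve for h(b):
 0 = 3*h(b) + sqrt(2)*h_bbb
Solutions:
 h(b) = C3*exp(-2^(5/6)*3^(1/3)*b/2) + (C1*sin(6^(5/6)*b/4) + C2*cos(6^(5/6)*b/4))*exp(2^(5/6)*3^(1/3)*b/4)


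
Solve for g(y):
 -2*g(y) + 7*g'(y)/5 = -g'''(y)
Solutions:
 g(y) = C1*exp(y*(-15*(1 + 13*sqrt(330)/225)^(1/3) + 7/(1 + 13*sqrt(330)/225)^(1/3))/30)*sin(sqrt(3)*y*(7/(1 + 13*sqrt(330)/225)^(1/3) + 15*(1 + 13*sqrt(330)/225)^(1/3))/30) + C2*exp(y*(-15*(1 + 13*sqrt(330)/225)^(1/3) + 7/(1 + 13*sqrt(330)/225)^(1/3))/30)*cos(sqrt(3)*y*(7/(1 + 13*sqrt(330)/225)^(1/3) + 15*(1 + 13*sqrt(330)/225)^(1/3))/30) + C3*exp(y*(-7/(15*(1 + 13*sqrt(330)/225)^(1/3)) + (1 + 13*sqrt(330)/225)^(1/3)))


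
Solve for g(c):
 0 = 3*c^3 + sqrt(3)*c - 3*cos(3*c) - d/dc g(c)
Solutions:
 g(c) = C1 + 3*c^4/4 + sqrt(3)*c^2/2 - sin(3*c)


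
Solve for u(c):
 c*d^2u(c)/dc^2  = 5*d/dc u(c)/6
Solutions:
 u(c) = C1 + C2*c^(11/6)


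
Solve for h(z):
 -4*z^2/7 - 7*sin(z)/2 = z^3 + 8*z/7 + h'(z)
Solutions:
 h(z) = C1 - z^4/4 - 4*z^3/21 - 4*z^2/7 + 7*cos(z)/2


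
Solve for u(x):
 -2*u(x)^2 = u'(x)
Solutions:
 u(x) = 1/(C1 + 2*x)


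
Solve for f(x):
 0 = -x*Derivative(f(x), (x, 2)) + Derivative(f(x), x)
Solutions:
 f(x) = C1 + C2*x^2


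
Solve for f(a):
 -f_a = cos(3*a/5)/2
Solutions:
 f(a) = C1 - 5*sin(3*a/5)/6


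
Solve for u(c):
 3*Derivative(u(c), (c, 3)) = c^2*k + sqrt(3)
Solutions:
 u(c) = C1 + C2*c + C3*c^2 + c^5*k/180 + sqrt(3)*c^3/18


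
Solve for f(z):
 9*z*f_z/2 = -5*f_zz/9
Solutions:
 f(z) = C1 + C2*erf(9*sqrt(5)*z/10)


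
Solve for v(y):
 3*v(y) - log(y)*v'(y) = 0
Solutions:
 v(y) = C1*exp(3*li(y))


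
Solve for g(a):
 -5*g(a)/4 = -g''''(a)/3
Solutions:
 g(a) = C1*exp(-15^(1/4)*sqrt(2)*a/2) + C2*exp(15^(1/4)*sqrt(2)*a/2) + C3*sin(15^(1/4)*sqrt(2)*a/2) + C4*cos(15^(1/4)*sqrt(2)*a/2)


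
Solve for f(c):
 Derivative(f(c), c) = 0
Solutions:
 f(c) = C1


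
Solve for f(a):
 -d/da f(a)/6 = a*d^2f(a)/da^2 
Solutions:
 f(a) = C1 + C2*a^(5/6)


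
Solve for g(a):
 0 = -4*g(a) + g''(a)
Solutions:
 g(a) = C1*exp(-2*a) + C2*exp(2*a)


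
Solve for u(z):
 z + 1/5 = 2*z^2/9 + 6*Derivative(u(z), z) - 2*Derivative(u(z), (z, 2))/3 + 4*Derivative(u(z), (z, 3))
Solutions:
 u(z) = C1 - z^3/81 + 77*z^2/972 + 1097*z/10935 + (C2*sin(sqrt(215)*z/12) + C3*cos(sqrt(215)*z/12))*exp(z/12)


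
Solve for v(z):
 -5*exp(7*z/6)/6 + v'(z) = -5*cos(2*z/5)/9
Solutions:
 v(z) = C1 + 5*exp(7*z/6)/7 - 25*sin(2*z/5)/18


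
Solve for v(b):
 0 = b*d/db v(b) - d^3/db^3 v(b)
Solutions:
 v(b) = C1 + Integral(C2*airyai(b) + C3*airybi(b), b)


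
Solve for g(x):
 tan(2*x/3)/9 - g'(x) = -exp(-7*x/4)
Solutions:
 g(x) = C1 + log(tan(2*x/3)^2 + 1)/12 - 4*exp(-7*x/4)/7


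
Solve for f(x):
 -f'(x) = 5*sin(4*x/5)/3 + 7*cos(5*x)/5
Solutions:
 f(x) = C1 - 7*sin(5*x)/25 + 25*cos(4*x/5)/12


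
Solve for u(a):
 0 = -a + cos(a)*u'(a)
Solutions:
 u(a) = C1 + Integral(a/cos(a), a)


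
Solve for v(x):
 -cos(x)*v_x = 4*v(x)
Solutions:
 v(x) = C1*(sin(x)^2 - 2*sin(x) + 1)/(sin(x)^2 + 2*sin(x) + 1)


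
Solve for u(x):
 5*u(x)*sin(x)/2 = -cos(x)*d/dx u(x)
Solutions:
 u(x) = C1*cos(x)^(5/2)


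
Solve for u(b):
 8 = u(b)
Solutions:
 u(b) = 8


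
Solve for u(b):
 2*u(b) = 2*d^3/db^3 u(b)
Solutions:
 u(b) = C3*exp(b) + (C1*sin(sqrt(3)*b/2) + C2*cos(sqrt(3)*b/2))*exp(-b/2)


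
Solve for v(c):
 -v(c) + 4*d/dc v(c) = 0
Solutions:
 v(c) = C1*exp(c/4)


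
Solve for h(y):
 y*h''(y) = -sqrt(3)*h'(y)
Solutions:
 h(y) = C1 + C2*y^(1 - sqrt(3))


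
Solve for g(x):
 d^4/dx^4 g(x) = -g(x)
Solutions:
 g(x) = (C1*sin(sqrt(2)*x/2) + C2*cos(sqrt(2)*x/2))*exp(-sqrt(2)*x/2) + (C3*sin(sqrt(2)*x/2) + C4*cos(sqrt(2)*x/2))*exp(sqrt(2)*x/2)


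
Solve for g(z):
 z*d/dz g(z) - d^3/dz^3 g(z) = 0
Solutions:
 g(z) = C1 + Integral(C2*airyai(z) + C3*airybi(z), z)


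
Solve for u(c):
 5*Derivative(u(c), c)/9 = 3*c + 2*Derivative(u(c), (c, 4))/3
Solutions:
 u(c) = C1 + C4*exp(5^(1/3)*6^(2/3)*c/6) + 27*c^2/10 + (C2*sin(2^(2/3)*3^(1/6)*5^(1/3)*c/4) + C3*cos(2^(2/3)*3^(1/6)*5^(1/3)*c/4))*exp(-5^(1/3)*6^(2/3)*c/12)


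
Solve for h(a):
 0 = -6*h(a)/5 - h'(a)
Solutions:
 h(a) = C1*exp(-6*a/5)


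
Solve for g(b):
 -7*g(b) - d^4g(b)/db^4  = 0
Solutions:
 g(b) = (C1*sin(sqrt(2)*7^(1/4)*b/2) + C2*cos(sqrt(2)*7^(1/4)*b/2))*exp(-sqrt(2)*7^(1/4)*b/2) + (C3*sin(sqrt(2)*7^(1/4)*b/2) + C4*cos(sqrt(2)*7^(1/4)*b/2))*exp(sqrt(2)*7^(1/4)*b/2)


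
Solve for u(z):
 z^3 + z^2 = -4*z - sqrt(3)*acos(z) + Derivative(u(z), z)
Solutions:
 u(z) = C1 + z^4/4 + z^3/3 + 2*z^2 + sqrt(3)*(z*acos(z) - sqrt(1 - z^2))


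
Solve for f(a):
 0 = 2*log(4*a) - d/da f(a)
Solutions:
 f(a) = C1 + 2*a*log(a) - 2*a + a*log(16)


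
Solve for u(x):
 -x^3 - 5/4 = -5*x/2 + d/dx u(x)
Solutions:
 u(x) = C1 - x^4/4 + 5*x^2/4 - 5*x/4


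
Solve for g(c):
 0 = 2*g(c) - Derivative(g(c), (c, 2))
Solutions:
 g(c) = C1*exp(-sqrt(2)*c) + C2*exp(sqrt(2)*c)


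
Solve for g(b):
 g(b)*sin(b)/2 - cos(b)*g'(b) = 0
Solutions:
 g(b) = C1/sqrt(cos(b))


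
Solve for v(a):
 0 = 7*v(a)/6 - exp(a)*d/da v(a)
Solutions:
 v(a) = C1*exp(-7*exp(-a)/6)


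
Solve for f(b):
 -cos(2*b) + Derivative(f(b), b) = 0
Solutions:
 f(b) = C1 + sin(2*b)/2


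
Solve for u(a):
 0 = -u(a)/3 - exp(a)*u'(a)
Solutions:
 u(a) = C1*exp(exp(-a)/3)


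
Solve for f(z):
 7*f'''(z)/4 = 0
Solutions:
 f(z) = C1 + C2*z + C3*z^2


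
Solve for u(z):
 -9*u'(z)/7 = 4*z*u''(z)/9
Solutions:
 u(z) = C1 + C2/z^(53/28)


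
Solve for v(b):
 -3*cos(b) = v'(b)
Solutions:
 v(b) = C1 - 3*sin(b)


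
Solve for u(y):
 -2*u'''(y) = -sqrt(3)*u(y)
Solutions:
 u(y) = C3*exp(2^(2/3)*3^(1/6)*y/2) + (C1*sin(6^(2/3)*y/4) + C2*cos(6^(2/3)*y/4))*exp(-2^(2/3)*3^(1/6)*y/4)


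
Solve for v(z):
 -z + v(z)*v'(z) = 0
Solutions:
 v(z) = -sqrt(C1 + z^2)
 v(z) = sqrt(C1 + z^2)


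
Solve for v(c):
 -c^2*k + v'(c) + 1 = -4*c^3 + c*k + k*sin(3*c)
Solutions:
 v(c) = C1 - c^4 + c^3*k/3 + c^2*k/2 - c - k*cos(3*c)/3


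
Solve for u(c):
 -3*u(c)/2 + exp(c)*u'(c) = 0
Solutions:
 u(c) = C1*exp(-3*exp(-c)/2)


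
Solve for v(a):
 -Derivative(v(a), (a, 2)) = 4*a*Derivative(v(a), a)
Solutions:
 v(a) = C1 + C2*erf(sqrt(2)*a)


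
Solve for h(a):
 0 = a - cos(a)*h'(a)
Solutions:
 h(a) = C1 + Integral(a/cos(a), a)


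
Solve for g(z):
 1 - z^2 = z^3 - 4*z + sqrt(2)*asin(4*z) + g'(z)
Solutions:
 g(z) = C1 - z^4/4 - z^3/3 + 2*z^2 + z - sqrt(2)*(z*asin(4*z) + sqrt(1 - 16*z^2)/4)


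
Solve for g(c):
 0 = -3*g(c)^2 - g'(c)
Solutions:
 g(c) = 1/(C1 + 3*c)


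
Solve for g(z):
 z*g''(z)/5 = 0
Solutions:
 g(z) = C1 + C2*z


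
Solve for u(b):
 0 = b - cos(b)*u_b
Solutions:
 u(b) = C1 + Integral(b/cos(b), b)


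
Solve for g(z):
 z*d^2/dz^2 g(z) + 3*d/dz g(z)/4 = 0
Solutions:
 g(z) = C1 + C2*z^(1/4)


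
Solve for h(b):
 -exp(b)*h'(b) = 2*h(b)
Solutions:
 h(b) = C1*exp(2*exp(-b))


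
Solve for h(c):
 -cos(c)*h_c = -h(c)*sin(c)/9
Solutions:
 h(c) = C1/cos(c)^(1/9)


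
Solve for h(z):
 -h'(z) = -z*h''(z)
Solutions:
 h(z) = C1 + C2*z^2


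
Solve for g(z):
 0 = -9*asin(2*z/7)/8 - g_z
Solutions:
 g(z) = C1 - 9*z*asin(2*z/7)/8 - 9*sqrt(49 - 4*z^2)/16


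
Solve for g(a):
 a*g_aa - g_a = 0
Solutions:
 g(a) = C1 + C2*a^2


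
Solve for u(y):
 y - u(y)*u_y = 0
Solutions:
 u(y) = -sqrt(C1 + y^2)
 u(y) = sqrt(C1 + y^2)


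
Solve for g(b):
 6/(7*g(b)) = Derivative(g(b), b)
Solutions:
 g(b) = -sqrt(C1 + 84*b)/7
 g(b) = sqrt(C1 + 84*b)/7


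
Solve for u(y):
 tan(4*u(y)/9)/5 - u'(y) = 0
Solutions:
 u(y) = -9*asin(C1*exp(4*y/45))/4 + 9*pi/4
 u(y) = 9*asin(C1*exp(4*y/45))/4


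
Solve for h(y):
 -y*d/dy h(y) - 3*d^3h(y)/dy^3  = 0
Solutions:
 h(y) = C1 + Integral(C2*airyai(-3^(2/3)*y/3) + C3*airybi(-3^(2/3)*y/3), y)


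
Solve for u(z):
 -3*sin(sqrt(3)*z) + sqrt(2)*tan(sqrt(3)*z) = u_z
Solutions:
 u(z) = C1 - sqrt(6)*log(cos(sqrt(3)*z))/3 + sqrt(3)*cos(sqrt(3)*z)


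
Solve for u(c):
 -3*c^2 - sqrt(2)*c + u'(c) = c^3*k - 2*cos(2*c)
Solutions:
 u(c) = C1 + c^4*k/4 + c^3 + sqrt(2)*c^2/2 - sin(2*c)


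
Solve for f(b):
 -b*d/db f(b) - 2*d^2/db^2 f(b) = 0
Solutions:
 f(b) = C1 + C2*erf(b/2)


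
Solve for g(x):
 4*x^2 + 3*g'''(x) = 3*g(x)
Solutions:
 g(x) = C3*exp(x) + 4*x^2/3 + (C1*sin(sqrt(3)*x/2) + C2*cos(sqrt(3)*x/2))*exp(-x/2)


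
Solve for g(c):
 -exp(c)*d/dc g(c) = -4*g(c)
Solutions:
 g(c) = C1*exp(-4*exp(-c))


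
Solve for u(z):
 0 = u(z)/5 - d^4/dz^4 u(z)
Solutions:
 u(z) = C1*exp(-5^(3/4)*z/5) + C2*exp(5^(3/4)*z/5) + C3*sin(5^(3/4)*z/5) + C4*cos(5^(3/4)*z/5)


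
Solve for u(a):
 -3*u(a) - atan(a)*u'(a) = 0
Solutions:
 u(a) = C1*exp(-3*Integral(1/atan(a), a))


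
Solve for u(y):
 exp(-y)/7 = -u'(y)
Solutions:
 u(y) = C1 + exp(-y)/7


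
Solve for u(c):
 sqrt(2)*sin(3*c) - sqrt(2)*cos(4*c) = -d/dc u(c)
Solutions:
 u(c) = C1 + sqrt(2)*sin(4*c)/4 + sqrt(2)*cos(3*c)/3


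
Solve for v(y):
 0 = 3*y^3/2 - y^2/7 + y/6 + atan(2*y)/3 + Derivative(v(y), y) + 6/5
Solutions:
 v(y) = C1 - 3*y^4/8 + y^3/21 - y^2/12 - y*atan(2*y)/3 - 6*y/5 + log(4*y^2 + 1)/12


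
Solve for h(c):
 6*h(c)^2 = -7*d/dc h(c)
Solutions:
 h(c) = 7/(C1 + 6*c)


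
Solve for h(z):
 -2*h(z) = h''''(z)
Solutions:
 h(z) = (C1*sin(2^(3/4)*z/2) + C2*cos(2^(3/4)*z/2))*exp(-2^(3/4)*z/2) + (C3*sin(2^(3/4)*z/2) + C4*cos(2^(3/4)*z/2))*exp(2^(3/4)*z/2)


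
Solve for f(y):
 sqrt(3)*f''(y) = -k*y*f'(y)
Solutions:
 f(y) = Piecewise((-sqrt(2)*3^(1/4)*sqrt(pi)*C1*erf(sqrt(2)*3^(3/4)*sqrt(k)*y/6)/(2*sqrt(k)) - C2, (k > 0) | (k < 0)), (-C1*y - C2, True))


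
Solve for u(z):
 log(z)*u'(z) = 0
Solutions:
 u(z) = C1


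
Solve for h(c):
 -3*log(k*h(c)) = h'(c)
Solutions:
 li(k*h(c))/k = C1 - 3*c


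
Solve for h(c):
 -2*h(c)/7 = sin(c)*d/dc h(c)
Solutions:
 h(c) = C1*(cos(c) + 1)^(1/7)/(cos(c) - 1)^(1/7)


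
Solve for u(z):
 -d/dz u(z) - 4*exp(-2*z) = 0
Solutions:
 u(z) = C1 + 2*exp(-2*z)


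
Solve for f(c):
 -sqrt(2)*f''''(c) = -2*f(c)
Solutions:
 f(c) = C1*exp(-2^(1/8)*c) + C2*exp(2^(1/8)*c) + C3*sin(2^(1/8)*c) + C4*cos(2^(1/8)*c)


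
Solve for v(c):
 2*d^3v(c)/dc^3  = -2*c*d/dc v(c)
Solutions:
 v(c) = C1 + Integral(C2*airyai(-c) + C3*airybi(-c), c)


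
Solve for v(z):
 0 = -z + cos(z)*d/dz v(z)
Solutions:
 v(z) = C1 + Integral(z/cos(z), z)


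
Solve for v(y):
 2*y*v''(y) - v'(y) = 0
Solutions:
 v(y) = C1 + C2*y^(3/2)


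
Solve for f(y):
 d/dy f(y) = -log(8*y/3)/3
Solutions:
 f(y) = C1 - y*log(y)/3 - y*log(2) + y/3 + y*log(3)/3


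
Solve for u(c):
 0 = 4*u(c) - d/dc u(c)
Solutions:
 u(c) = C1*exp(4*c)


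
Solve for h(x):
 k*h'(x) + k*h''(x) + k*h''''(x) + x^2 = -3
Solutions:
 h(x) = C1 + C2*exp(6^(1/3)*x*(-2*3^(1/3)/(9 + sqrt(93))^(1/3) + 2^(1/3)*(9 + sqrt(93))^(1/3))/12)*sin(2^(1/3)*3^(1/6)*x*(6/(9 + sqrt(93))^(1/3) + 2^(1/3)*3^(2/3)*(9 + sqrt(93))^(1/3))/12) + C3*exp(6^(1/3)*x*(-2*3^(1/3)/(9 + sqrt(93))^(1/3) + 2^(1/3)*(9 + sqrt(93))^(1/3))/12)*cos(2^(1/3)*3^(1/6)*x*(6/(9 + sqrt(93))^(1/3) + 2^(1/3)*3^(2/3)*(9 + sqrt(93))^(1/3))/12) + C4*exp(-6^(1/3)*x*(-2*3^(1/3)/(9 + sqrt(93))^(1/3) + 2^(1/3)*(9 + sqrt(93))^(1/3))/6) - x^3/(3*k) + x^2/k - 5*x/k


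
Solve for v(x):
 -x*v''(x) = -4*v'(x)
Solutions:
 v(x) = C1 + C2*x^5


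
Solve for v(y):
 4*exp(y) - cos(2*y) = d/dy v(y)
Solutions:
 v(y) = C1 + 4*exp(y) - sin(2*y)/2


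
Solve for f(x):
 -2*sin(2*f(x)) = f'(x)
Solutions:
 f(x) = pi - acos((-C1 - exp(8*x))/(C1 - exp(8*x)))/2
 f(x) = acos((-C1 - exp(8*x))/(C1 - exp(8*x)))/2


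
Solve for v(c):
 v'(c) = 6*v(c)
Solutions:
 v(c) = C1*exp(6*c)


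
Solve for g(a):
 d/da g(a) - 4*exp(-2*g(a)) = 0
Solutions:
 g(a) = log(-sqrt(C1 + 8*a))
 g(a) = log(C1 + 8*a)/2


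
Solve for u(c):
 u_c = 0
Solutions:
 u(c) = C1


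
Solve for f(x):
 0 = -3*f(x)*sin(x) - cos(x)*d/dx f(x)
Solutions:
 f(x) = C1*cos(x)^3


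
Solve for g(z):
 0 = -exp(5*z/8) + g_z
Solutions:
 g(z) = C1 + 8*exp(5*z/8)/5


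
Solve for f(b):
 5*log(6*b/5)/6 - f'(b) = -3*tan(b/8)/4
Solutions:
 f(b) = C1 + 5*b*log(b)/6 - 5*b*log(5)/6 - 5*b/6 + 5*b*log(6)/6 - 6*log(cos(b/8))


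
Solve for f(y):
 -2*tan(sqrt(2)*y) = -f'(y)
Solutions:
 f(y) = C1 - sqrt(2)*log(cos(sqrt(2)*y))


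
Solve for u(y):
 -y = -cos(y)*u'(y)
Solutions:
 u(y) = C1 + Integral(y/cos(y), y)


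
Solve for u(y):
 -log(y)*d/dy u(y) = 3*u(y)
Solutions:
 u(y) = C1*exp(-3*li(y))


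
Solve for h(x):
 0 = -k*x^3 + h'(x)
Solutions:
 h(x) = C1 + k*x^4/4


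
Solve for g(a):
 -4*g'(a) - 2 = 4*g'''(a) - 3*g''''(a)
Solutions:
 g(a) = C1 + C2*exp(a*(-2^(1/3)*(9*sqrt(921) + 275)^(1/3) - 8*2^(2/3)/(9*sqrt(921) + 275)^(1/3) + 8)/18)*sin(2^(1/3)*sqrt(3)*a*(-(9*sqrt(921) + 275)^(1/3) + 8*2^(1/3)/(9*sqrt(921) + 275)^(1/3))/18) + C3*exp(a*(-2^(1/3)*(9*sqrt(921) + 275)^(1/3) - 8*2^(2/3)/(9*sqrt(921) + 275)^(1/3) + 8)/18)*cos(2^(1/3)*sqrt(3)*a*(-(9*sqrt(921) + 275)^(1/3) + 8*2^(1/3)/(9*sqrt(921) + 275)^(1/3))/18) + C4*exp(a*(8*2^(2/3)/(9*sqrt(921) + 275)^(1/3) + 4 + 2^(1/3)*(9*sqrt(921) + 275)^(1/3))/9) - a/2


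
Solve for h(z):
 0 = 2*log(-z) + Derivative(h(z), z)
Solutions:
 h(z) = C1 - 2*z*log(-z) + 2*z


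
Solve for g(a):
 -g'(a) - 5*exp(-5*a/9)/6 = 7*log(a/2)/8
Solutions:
 g(a) = C1 - 7*a*log(a)/8 + 7*a*(log(2) + 1)/8 + 3*exp(-5*a/9)/2


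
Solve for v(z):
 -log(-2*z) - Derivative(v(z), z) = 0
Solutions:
 v(z) = C1 - z*log(-z) + z*(1 - log(2))


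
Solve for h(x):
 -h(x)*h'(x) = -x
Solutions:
 h(x) = -sqrt(C1 + x^2)
 h(x) = sqrt(C1 + x^2)


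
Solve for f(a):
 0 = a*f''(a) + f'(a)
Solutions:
 f(a) = C1 + C2*log(a)


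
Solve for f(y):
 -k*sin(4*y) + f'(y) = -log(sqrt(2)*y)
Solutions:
 f(y) = C1 - k*cos(4*y)/4 - y*log(y) - y*log(2)/2 + y


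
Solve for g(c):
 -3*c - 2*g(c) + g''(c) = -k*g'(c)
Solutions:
 g(c) = C1*exp(c*(-k + sqrt(k^2 + 8))/2) + C2*exp(-c*(k + sqrt(k^2 + 8))/2) - 3*c/2 - 3*k/4


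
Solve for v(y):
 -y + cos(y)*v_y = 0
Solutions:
 v(y) = C1 + Integral(y/cos(y), y)


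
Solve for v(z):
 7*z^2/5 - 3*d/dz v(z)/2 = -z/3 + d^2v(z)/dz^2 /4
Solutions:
 v(z) = C1 + C2*exp(-6*z) + 14*z^3/45 - 2*z^2/45 + 2*z/135


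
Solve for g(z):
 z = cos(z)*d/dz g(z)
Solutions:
 g(z) = C1 + Integral(z/cos(z), z)


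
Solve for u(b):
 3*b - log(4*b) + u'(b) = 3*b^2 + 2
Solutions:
 u(b) = C1 + b^3 - 3*b^2/2 + b*log(b) + b + b*log(4)


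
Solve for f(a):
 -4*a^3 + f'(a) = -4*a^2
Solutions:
 f(a) = C1 + a^4 - 4*a^3/3


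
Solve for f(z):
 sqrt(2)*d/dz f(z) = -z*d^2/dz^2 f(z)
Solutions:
 f(z) = C1 + C2*z^(1 - sqrt(2))


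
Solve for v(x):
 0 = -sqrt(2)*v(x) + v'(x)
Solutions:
 v(x) = C1*exp(sqrt(2)*x)


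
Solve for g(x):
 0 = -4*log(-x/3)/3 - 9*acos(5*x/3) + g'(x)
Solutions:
 g(x) = C1 + 4*x*log(-x)/3 + 9*x*acos(5*x/3) - 4*x*log(3)/3 - 4*x/3 - 9*sqrt(9 - 25*x^2)/5


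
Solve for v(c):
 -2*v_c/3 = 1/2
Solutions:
 v(c) = C1 - 3*c/4


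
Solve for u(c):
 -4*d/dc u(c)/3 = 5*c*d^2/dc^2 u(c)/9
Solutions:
 u(c) = C1 + C2/c^(7/5)


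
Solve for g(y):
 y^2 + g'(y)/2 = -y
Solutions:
 g(y) = C1 - 2*y^3/3 - y^2


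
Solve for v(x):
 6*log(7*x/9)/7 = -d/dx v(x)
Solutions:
 v(x) = C1 - 6*x*log(x)/7 - 6*x*log(7)/7 + 6*x/7 + 12*x*log(3)/7


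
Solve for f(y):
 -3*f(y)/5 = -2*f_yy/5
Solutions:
 f(y) = C1*exp(-sqrt(6)*y/2) + C2*exp(sqrt(6)*y/2)


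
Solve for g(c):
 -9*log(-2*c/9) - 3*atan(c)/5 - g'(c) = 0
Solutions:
 g(c) = C1 - 9*c*log(-c) - 3*c*atan(c)/5 - 9*c*log(2) + 9*c + 18*c*log(3) + 3*log(c^2 + 1)/10


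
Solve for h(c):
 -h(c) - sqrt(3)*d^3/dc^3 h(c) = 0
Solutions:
 h(c) = C3*exp(-3^(5/6)*c/3) + (C1*sin(3^(1/3)*c/2) + C2*cos(3^(1/3)*c/2))*exp(3^(5/6)*c/6)


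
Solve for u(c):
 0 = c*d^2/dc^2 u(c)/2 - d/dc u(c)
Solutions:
 u(c) = C1 + C2*c^3


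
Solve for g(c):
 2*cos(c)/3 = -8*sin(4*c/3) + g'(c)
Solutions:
 g(c) = C1 + 2*sin(c)/3 - 6*cos(4*c/3)


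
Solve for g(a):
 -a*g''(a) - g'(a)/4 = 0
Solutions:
 g(a) = C1 + C2*a^(3/4)


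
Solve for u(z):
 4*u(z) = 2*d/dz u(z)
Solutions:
 u(z) = C1*exp(2*z)


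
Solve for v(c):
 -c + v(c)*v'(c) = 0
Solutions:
 v(c) = -sqrt(C1 + c^2)
 v(c) = sqrt(C1 + c^2)


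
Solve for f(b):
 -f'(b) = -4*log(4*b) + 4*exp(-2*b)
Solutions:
 f(b) = C1 + 4*b*log(b) + 4*b*(-1 + 2*log(2)) + 2*exp(-2*b)


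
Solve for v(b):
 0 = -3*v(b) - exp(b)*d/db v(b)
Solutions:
 v(b) = C1*exp(3*exp(-b))


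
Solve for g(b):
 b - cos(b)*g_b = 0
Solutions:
 g(b) = C1 + Integral(b/cos(b), b)


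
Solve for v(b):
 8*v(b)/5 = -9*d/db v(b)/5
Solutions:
 v(b) = C1*exp(-8*b/9)


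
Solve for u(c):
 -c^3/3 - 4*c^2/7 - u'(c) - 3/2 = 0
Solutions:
 u(c) = C1 - c^4/12 - 4*c^3/21 - 3*c/2


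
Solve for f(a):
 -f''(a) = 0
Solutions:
 f(a) = C1 + C2*a


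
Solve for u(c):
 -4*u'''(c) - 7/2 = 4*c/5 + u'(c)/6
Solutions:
 u(c) = C1 + C2*sin(sqrt(6)*c/12) + C3*cos(sqrt(6)*c/12) - 12*c^2/5 - 21*c


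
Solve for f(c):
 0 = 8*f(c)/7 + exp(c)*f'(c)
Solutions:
 f(c) = C1*exp(8*exp(-c)/7)


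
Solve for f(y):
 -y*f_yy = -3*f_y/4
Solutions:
 f(y) = C1 + C2*y^(7/4)


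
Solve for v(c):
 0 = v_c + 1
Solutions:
 v(c) = C1 - c


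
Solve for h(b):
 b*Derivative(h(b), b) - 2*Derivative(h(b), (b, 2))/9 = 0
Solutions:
 h(b) = C1 + C2*erfi(3*b/2)


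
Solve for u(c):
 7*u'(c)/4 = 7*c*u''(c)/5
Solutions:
 u(c) = C1 + C2*c^(9/4)


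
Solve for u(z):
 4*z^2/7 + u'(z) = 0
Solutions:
 u(z) = C1 - 4*z^3/21


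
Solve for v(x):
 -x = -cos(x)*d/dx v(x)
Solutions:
 v(x) = C1 + Integral(x/cos(x), x)


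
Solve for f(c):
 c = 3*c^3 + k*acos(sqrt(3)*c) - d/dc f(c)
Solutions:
 f(c) = C1 + 3*c^4/4 - c^2/2 + k*(c*acos(sqrt(3)*c) - sqrt(3)*sqrt(1 - 3*c^2)/3)


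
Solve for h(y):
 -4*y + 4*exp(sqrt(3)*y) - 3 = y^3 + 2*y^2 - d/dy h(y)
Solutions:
 h(y) = C1 + y^4/4 + 2*y^3/3 + 2*y^2 + 3*y - 4*sqrt(3)*exp(sqrt(3)*y)/3


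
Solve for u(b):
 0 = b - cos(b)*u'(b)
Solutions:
 u(b) = C1 + Integral(b/cos(b), b)


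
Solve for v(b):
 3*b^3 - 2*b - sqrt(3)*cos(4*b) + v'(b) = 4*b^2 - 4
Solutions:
 v(b) = C1 - 3*b^4/4 + 4*b^3/3 + b^2 - 4*b + sqrt(3)*sin(4*b)/4


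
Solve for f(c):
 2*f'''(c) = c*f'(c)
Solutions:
 f(c) = C1 + Integral(C2*airyai(2^(2/3)*c/2) + C3*airybi(2^(2/3)*c/2), c)


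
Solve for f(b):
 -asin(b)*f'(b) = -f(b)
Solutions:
 f(b) = C1*exp(Integral(1/asin(b), b))


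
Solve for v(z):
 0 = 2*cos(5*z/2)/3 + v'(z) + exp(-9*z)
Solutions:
 v(z) = C1 - 4*sin(5*z/2)/15 + exp(-9*z)/9


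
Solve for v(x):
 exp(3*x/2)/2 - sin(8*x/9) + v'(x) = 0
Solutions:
 v(x) = C1 - exp(3*x/2)/3 - 9*cos(8*x/9)/8


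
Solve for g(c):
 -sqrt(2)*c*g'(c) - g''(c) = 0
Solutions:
 g(c) = C1 + C2*erf(2^(3/4)*c/2)


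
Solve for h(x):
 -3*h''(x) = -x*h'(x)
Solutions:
 h(x) = C1 + C2*erfi(sqrt(6)*x/6)


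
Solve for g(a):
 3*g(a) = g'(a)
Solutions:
 g(a) = C1*exp(3*a)


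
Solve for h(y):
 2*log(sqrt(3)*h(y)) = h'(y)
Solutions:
 -Integral(1/(2*log(_y) + log(3)), (_y, h(y))) = C1 - y


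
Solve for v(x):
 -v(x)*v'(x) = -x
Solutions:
 v(x) = -sqrt(C1 + x^2)
 v(x) = sqrt(C1 + x^2)


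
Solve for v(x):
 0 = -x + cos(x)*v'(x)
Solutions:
 v(x) = C1 + Integral(x/cos(x), x)


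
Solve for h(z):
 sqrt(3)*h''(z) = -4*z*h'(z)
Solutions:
 h(z) = C1 + C2*erf(sqrt(2)*3^(3/4)*z/3)


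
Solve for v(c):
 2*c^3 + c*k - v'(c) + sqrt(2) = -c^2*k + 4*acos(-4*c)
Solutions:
 v(c) = C1 + c^4/2 + c^3*k/3 + c^2*k/2 - 4*c*acos(-4*c) + sqrt(2)*c - sqrt(1 - 16*c^2)


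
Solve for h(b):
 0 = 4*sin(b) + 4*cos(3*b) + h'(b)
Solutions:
 h(b) = C1 - 4*sin(3*b)/3 + 4*cos(b)


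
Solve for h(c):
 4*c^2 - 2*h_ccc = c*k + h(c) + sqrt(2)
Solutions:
 h(c) = C3*exp(-2^(2/3)*c/2) + 4*c^2 - c*k + (C1*sin(2^(2/3)*sqrt(3)*c/4) + C2*cos(2^(2/3)*sqrt(3)*c/4))*exp(2^(2/3)*c/4) - sqrt(2)


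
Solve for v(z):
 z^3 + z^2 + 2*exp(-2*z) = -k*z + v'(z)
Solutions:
 v(z) = C1 + k*z^2/2 + z^4/4 + z^3/3 - exp(-2*z)


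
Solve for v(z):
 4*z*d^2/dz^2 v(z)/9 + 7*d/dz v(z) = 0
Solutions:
 v(z) = C1 + C2/z^(59/4)


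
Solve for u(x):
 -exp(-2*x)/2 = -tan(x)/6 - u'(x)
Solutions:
 u(x) = C1 - log(tan(x)^2 + 1)/12 - exp(-2*x)/4


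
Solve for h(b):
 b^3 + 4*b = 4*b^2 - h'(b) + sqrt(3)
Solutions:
 h(b) = C1 - b^4/4 + 4*b^3/3 - 2*b^2 + sqrt(3)*b


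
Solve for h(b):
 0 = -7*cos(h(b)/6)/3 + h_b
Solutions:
 -7*b/3 - 3*log(sin(h(b)/6) - 1) + 3*log(sin(h(b)/6) + 1) = C1


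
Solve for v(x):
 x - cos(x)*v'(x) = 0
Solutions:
 v(x) = C1 + Integral(x/cos(x), x)


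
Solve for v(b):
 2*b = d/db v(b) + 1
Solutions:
 v(b) = C1 + b^2 - b


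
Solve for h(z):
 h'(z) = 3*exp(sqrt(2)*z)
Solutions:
 h(z) = C1 + 3*sqrt(2)*exp(sqrt(2)*z)/2


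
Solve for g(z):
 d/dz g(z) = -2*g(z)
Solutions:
 g(z) = C1*exp(-2*z)


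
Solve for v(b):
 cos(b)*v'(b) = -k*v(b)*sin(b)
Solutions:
 v(b) = C1*exp(k*log(cos(b)))


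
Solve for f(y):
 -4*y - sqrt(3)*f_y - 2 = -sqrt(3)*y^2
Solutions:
 f(y) = C1 + y^3/3 - 2*sqrt(3)*y^2/3 - 2*sqrt(3)*y/3


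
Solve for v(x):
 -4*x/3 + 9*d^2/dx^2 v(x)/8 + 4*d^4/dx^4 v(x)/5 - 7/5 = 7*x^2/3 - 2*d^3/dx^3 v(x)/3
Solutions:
 v(x) = C1 + C2*x + 14*x^4/81 - 464*x^3/2187 - 46796*x^2/98415 + (C3*sin(sqrt(710)*x/24) + C4*cos(sqrt(710)*x/24))*exp(-5*x/12)


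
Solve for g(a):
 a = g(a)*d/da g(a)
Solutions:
 g(a) = -sqrt(C1 + a^2)
 g(a) = sqrt(C1 + a^2)


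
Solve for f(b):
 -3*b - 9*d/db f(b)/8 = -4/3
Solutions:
 f(b) = C1 - 4*b^2/3 + 32*b/27


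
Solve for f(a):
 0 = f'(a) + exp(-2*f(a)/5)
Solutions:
 f(a) = 5*log(-sqrt(C1 - a)) - 5*log(5) + 5*log(10)/2
 f(a) = 5*log(C1 - a)/2 - 5*log(5) + 5*log(10)/2


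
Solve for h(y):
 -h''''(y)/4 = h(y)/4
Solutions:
 h(y) = (C1*sin(sqrt(2)*y/2) + C2*cos(sqrt(2)*y/2))*exp(-sqrt(2)*y/2) + (C3*sin(sqrt(2)*y/2) + C4*cos(sqrt(2)*y/2))*exp(sqrt(2)*y/2)


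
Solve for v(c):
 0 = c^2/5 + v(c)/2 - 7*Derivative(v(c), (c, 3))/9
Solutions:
 v(c) = C3*exp(42^(2/3)*c/14) - 2*c^2/5 + (C1*sin(3*14^(2/3)*3^(1/6)*c/28) + C2*cos(3*14^(2/3)*3^(1/6)*c/28))*exp(-42^(2/3)*c/28)


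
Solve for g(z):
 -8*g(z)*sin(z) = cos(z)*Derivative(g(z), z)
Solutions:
 g(z) = C1*cos(z)^8


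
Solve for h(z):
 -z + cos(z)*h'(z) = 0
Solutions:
 h(z) = C1 + Integral(z/cos(z), z)


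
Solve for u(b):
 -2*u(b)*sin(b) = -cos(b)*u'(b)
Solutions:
 u(b) = C1/cos(b)^2


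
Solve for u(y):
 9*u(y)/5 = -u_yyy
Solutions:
 u(y) = C3*exp(-15^(2/3)*y/5) + (C1*sin(3*3^(1/6)*5^(2/3)*y/10) + C2*cos(3*3^(1/6)*5^(2/3)*y/10))*exp(15^(2/3)*y/10)


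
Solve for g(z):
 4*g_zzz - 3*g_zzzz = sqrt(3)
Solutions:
 g(z) = C1 + C2*z + C3*z^2 + C4*exp(4*z/3) + sqrt(3)*z^3/24


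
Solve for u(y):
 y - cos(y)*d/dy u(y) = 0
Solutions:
 u(y) = C1 + Integral(y/cos(y), y)


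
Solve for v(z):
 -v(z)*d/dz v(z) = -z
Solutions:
 v(z) = -sqrt(C1 + z^2)
 v(z) = sqrt(C1 + z^2)


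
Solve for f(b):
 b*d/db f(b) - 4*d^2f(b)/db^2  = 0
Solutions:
 f(b) = C1 + C2*erfi(sqrt(2)*b/4)


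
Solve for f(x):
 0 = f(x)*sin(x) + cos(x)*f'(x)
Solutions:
 f(x) = C1*cos(x)


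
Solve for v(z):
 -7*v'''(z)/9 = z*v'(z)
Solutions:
 v(z) = C1 + Integral(C2*airyai(-21^(2/3)*z/7) + C3*airybi(-21^(2/3)*z/7), z)


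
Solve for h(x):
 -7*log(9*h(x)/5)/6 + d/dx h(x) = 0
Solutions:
 -6*Integral(1/(log(_y) - log(5) + 2*log(3)), (_y, h(x)))/7 = C1 - x


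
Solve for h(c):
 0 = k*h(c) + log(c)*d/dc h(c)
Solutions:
 h(c) = C1*exp(-k*li(c))


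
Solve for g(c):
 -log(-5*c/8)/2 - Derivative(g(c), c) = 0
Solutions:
 g(c) = C1 - c*log(-c)/2 + c*(-log(5) + 1 + 3*log(2))/2


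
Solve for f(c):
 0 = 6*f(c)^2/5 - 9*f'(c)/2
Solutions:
 f(c) = -15/(C1 + 4*c)


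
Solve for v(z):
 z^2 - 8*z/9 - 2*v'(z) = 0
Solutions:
 v(z) = C1 + z^3/6 - 2*z^2/9


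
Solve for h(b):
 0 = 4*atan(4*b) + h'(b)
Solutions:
 h(b) = C1 - 4*b*atan(4*b) + log(16*b^2 + 1)/2


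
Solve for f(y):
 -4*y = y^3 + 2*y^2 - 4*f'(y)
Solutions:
 f(y) = C1 + y^4/16 + y^3/6 + y^2/2


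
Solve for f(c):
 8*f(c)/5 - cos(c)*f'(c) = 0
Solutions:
 f(c) = C1*(sin(c) + 1)^(4/5)/(sin(c) - 1)^(4/5)


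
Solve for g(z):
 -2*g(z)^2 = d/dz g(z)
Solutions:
 g(z) = 1/(C1 + 2*z)


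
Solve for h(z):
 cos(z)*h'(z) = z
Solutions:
 h(z) = C1 + Integral(z/cos(z), z)


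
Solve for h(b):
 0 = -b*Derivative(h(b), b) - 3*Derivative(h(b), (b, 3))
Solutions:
 h(b) = C1 + Integral(C2*airyai(-3^(2/3)*b/3) + C3*airybi(-3^(2/3)*b/3), b)


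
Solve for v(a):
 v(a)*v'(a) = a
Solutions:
 v(a) = -sqrt(C1 + a^2)
 v(a) = sqrt(C1 + a^2)


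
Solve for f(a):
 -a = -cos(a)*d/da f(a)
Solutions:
 f(a) = C1 + Integral(a/cos(a), a)


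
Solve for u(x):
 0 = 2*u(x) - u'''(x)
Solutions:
 u(x) = C3*exp(2^(1/3)*x) + (C1*sin(2^(1/3)*sqrt(3)*x/2) + C2*cos(2^(1/3)*sqrt(3)*x/2))*exp(-2^(1/3)*x/2)


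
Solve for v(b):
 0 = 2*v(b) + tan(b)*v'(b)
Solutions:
 v(b) = C1/sin(b)^2


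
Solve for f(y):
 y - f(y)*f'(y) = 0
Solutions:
 f(y) = -sqrt(C1 + y^2)
 f(y) = sqrt(C1 + y^2)


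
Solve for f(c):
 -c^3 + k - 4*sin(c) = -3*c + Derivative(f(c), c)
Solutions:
 f(c) = C1 - c^4/4 + 3*c^2/2 + c*k + 4*cos(c)


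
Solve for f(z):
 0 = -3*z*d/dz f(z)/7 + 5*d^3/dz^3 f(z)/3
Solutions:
 f(z) = C1 + Integral(C2*airyai(105^(2/3)*z/35) + C3*airybi(105^(2/3)*z/35), z)


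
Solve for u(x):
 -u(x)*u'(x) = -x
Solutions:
 u(x) = -sqrt(C1 + x^2)
 u(x) = sqrt(C1 + x^2)


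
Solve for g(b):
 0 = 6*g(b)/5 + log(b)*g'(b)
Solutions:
 g(b) = C1*exp(-6*li(b)/5)


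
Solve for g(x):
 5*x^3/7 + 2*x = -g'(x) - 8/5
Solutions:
 g(x) = C1 - 5*x^4/28 - x^2 - 8*x/5


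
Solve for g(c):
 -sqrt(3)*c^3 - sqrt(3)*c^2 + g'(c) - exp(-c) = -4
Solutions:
 g(c) = C1 + sqrt(3)*c^4/4 + sqrt(3)*c^3/3 - 4*c - exp(-c)


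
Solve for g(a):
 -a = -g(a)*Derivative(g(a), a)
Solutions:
 g(a) = -sqrt(C1 + a^2)
 g(a) = sqrt(C1 + a^2)


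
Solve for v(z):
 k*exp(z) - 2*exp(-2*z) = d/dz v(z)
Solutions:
 v(z) = C1 + k*exp(z) + exp(-2*z)


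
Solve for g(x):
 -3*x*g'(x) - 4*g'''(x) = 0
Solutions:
 g(x) = C1 + Integral(C2*airyai(-6^(1/3)*x/2) + C3*airybi(-6^(1/3)*x/2), x)


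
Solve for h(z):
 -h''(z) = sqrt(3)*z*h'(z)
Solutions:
 h(z) = C1 + C2*erf(sqrt(2)*3^(1/4)*z/2)


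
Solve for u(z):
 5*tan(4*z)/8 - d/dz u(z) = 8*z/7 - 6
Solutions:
 u(z) = C1 - 4*z^2/7 + 6*z - 5*log(cos(4*z))/32


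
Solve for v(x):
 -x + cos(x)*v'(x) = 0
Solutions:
 v(x) = C1 + Integral(x/cos(x), x)


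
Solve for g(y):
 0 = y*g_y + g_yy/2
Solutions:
 g(y) = C1 + C2*erf(y)


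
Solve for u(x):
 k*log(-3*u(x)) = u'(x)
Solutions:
 Integral(1/(log(-_y) + log(3)), (_y, u(x))) = C1 + k*x


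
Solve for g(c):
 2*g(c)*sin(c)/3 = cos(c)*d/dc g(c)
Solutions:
 g(c) = C1/cos(c)^(2/3)


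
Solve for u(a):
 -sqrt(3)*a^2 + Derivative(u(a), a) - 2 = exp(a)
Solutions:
 u(a) = C1 + sqrt(3)*a^3/3 + 2*a + exp(a)


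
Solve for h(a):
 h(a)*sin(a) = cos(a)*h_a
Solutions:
 h(a) = C1/cos(a)


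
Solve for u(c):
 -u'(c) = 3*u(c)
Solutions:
 u(c) = C1*exp(-3*c)


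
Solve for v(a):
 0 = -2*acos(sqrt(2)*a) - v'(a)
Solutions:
 v(a) = C1 - 2*a*acos(sqrt(2)*a) + sqrt(2)*sqrt(1 - 2*a^2)


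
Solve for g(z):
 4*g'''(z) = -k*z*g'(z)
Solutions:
 g(z) = C1 + Integral(C2*airyai(2^(1/3)*z*(-k)^(1/3)/2) + C3*airybi(2^(1/3)*z*(-k)^(1/3)/2), z)


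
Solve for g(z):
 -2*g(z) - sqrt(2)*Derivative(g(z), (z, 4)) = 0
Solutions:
 g(z) = (C1*sin(2^(5/8)*z/2) + C2*cos(2^(5/8)*z/2))*exp(-2^(5/8)*z/2) + (C3*sin(2^(5/8)*z/2) + C4*cos(2^(5/8)*z/2))*exp(2^(5/8)*z/2)


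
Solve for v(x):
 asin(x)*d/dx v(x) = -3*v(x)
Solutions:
 v(x) = C1*exp(-3*Integral(1/asin(x), x))


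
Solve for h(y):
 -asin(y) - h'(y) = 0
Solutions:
 h(y) = C1 - y*asin(y) - sqrt(1 - y^2)


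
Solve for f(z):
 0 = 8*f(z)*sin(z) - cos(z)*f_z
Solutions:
 f(z) = C1/cos(z)^8


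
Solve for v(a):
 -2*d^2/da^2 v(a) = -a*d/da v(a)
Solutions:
 v(a) = C1 + C2*erfi(a/2)


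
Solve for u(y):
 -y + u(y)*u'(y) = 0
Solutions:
 u(y) = -sqrt(C1 + y^2)
 u(y) = sqrt(C1 + y^2)


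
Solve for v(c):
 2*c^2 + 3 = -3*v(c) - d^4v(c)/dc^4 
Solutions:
 v(c) = -2*c^2/3 + (C1*sin(sqrt(2)*3^(1/4)*c/2) + C2*cos(sqrt(2)*3^(1/4)*c/2))*exp(-sqrt(2)*3^(1/4)*c/2) + (C3*sin(sqrt(2)*3^(1/4)*c/2) + C4*cos(sqrt(2)*3^(1/4)*c/2))*exp(sqrt(2)*3^(1/4)*c/2) - 1


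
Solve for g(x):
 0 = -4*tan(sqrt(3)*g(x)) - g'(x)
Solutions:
 g(x) = sqrt(3)*(pi - asin(C1*exp(-4*sqrt(3)*x)))/3
 g(x) = sqrt(3)*asin(C1*exp(-4*sqrt(3)*x))/3


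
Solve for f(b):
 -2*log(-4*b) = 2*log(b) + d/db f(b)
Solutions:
 f(b) = C1 - 4*b*log(b) + 2*b*(-2*log(2) + 2 - I*pi)


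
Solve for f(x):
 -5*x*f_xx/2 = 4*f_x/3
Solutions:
 f(x) = C1 + C2*x^(7/15)


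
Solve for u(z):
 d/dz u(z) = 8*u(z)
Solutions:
 u(z) = C1*exp(8*z)


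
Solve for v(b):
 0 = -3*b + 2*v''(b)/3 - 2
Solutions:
 v(b) = C1 + C2*b + 3*b^3/4 + 3*b^2/2


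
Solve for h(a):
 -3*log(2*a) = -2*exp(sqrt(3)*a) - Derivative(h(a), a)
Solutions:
 h(a) = C1 + 3*a*log(a) + 3*a*(-1 + log(2)) - 2*sqrt(3)*exp(sqrt(3)*a)/3


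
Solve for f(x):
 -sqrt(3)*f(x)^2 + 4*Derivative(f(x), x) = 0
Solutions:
 f(x) = -4/(C1 + sqrt(3)*x)


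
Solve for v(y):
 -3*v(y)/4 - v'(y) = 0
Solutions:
 v(y) = C1*exp(-3*y/4)


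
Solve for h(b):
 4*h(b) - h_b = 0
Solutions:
 h(b) = C1*exp(4*b)


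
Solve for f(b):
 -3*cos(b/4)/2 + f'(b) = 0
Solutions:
 f(b) = C1 + 6*sin(b/4)


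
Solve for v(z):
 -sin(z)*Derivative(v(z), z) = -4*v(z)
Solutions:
 v(z) = C1*(cos(z)^2 - 2*cos(z) + 1)/(cos(z)^2 + 2*cos(z) + 1)


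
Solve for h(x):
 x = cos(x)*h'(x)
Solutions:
 h(x) = C1 + Integral(x/cos(x), x)


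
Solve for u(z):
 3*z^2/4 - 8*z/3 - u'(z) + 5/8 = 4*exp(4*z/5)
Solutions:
 u(z) = C1 + z^3/4 - 4*z^2/3 + 5*z/8 - 5*exp(4*z/5)


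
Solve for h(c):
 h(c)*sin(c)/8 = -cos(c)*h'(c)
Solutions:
 h(c) = C1*cos(c)^(1/8)


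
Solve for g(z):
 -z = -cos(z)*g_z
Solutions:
 g(z) = C1 + Integral(z/cos(z), z)


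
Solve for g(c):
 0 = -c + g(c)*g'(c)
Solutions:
 g(c) = -sqrt(C1 + c^2)
 g(c) = sqrt(C1 + c^2)


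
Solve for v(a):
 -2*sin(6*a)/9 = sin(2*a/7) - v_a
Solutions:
 v(a) = C1 - 7*cos(2*a/7)/2 - cos(6*a)/27


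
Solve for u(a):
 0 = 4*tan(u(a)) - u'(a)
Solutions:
 u(a) = pi - asin(C1*exp(4*a))
 u(a) = asin(C1*exp(4*a))


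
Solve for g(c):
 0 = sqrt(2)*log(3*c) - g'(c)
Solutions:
 g(c) = C1 + sqrt(2)*c*log(c) - sqrt(2)*c + sqrt(2)*c*log(3)
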